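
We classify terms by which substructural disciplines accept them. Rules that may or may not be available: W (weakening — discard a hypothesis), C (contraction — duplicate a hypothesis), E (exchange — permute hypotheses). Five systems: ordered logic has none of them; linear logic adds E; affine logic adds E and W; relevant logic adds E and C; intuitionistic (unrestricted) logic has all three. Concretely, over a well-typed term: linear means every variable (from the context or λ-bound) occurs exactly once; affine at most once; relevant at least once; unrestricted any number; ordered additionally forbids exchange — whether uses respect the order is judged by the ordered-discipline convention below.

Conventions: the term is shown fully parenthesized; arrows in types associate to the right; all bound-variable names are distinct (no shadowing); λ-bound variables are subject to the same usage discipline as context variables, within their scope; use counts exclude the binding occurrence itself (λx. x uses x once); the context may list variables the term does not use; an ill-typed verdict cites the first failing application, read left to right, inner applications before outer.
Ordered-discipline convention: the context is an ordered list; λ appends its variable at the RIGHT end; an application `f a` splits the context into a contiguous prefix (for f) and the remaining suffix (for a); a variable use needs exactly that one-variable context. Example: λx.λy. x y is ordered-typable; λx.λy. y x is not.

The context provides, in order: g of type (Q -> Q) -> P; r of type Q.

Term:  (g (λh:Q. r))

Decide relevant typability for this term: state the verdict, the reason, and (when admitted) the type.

no — h never used (weakening)
variable uses: g ×1, r ×1, h [bound] ×0
use order (left to right): g, r
typing: the term checks, with type P
per-discipline verdicts: ordered ✗ | linear ✗ | affine ✓ | relevant ✗ | unrestricted ✓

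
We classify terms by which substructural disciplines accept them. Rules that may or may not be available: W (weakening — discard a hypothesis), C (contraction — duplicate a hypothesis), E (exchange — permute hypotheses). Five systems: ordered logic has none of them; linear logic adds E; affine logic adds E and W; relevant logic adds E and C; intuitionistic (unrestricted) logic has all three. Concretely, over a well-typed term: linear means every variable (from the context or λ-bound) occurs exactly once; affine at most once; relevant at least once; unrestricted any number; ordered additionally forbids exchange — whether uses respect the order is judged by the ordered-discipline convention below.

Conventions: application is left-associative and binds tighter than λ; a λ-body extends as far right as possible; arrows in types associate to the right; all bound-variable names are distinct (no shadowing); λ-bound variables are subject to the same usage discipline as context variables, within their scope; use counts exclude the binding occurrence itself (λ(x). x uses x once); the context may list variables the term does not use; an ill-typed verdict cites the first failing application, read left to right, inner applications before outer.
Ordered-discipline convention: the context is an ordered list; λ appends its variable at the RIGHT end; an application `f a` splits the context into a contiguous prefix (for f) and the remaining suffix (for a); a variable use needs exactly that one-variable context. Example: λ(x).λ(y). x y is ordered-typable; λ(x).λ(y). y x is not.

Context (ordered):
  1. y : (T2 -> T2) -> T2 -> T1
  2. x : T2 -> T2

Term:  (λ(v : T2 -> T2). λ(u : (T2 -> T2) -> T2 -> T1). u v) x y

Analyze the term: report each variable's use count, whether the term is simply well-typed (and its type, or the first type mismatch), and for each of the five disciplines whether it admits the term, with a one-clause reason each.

variable uses: y: 1×, x: 1×, v (λ-bound): 1×, u (λ-bound): 1×
left-to-right use order: u, v, x, y
typing: ✓ — T2 -> T1
ordered ✗ (needs exchange: uses follow u, v, x, y)
linear ✓ (each of y, x, v, u used exactly once)
affine ✓ (at most one use each (y, x, v, u))
relevant ✓ (at least one use each (y, x, v, u))
unrestricted ✓ (well-typed at T2 -> T1; no restrictions here)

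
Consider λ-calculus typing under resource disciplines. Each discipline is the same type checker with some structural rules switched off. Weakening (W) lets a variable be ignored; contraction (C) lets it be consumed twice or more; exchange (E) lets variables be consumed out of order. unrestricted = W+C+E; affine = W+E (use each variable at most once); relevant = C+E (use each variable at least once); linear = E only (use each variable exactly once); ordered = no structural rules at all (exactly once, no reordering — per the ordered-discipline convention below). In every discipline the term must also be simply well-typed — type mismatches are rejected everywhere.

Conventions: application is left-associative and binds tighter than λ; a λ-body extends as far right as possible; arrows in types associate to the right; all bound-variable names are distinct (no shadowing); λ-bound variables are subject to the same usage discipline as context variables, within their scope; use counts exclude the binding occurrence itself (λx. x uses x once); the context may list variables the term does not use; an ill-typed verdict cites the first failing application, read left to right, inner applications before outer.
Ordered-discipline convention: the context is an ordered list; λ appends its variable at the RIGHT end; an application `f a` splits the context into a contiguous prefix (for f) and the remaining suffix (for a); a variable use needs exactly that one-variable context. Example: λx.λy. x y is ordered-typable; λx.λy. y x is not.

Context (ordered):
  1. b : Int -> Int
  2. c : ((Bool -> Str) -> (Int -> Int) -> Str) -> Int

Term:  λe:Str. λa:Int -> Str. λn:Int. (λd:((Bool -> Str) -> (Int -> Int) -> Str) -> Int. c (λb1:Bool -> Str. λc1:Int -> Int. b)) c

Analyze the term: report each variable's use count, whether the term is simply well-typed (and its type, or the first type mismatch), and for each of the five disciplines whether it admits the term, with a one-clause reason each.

variable uses: b ×1, c ×2, e (λ-bound) ×0, a (λ-bound) ×0, n (λ-bound) ×0, d (λ-bound) ×0, b1 (λ-bound) ×0, c1 (λ-bound) ×0
use order (left to right): c, b, c
typing: ill-typed: an argument (Bool -> Str) -> (Int -> Int) -> Int -> Int mismatches the expected (Bool -> Str) -> (Int -> Int) -> Str
ordered: ✗, not simply typable
linear: ✗, fails simple typing
affine: ✗, a type mismatch blocks all five
relevant: ✗, the type mismatch rejects it
unrestricted: ✗, not simply typable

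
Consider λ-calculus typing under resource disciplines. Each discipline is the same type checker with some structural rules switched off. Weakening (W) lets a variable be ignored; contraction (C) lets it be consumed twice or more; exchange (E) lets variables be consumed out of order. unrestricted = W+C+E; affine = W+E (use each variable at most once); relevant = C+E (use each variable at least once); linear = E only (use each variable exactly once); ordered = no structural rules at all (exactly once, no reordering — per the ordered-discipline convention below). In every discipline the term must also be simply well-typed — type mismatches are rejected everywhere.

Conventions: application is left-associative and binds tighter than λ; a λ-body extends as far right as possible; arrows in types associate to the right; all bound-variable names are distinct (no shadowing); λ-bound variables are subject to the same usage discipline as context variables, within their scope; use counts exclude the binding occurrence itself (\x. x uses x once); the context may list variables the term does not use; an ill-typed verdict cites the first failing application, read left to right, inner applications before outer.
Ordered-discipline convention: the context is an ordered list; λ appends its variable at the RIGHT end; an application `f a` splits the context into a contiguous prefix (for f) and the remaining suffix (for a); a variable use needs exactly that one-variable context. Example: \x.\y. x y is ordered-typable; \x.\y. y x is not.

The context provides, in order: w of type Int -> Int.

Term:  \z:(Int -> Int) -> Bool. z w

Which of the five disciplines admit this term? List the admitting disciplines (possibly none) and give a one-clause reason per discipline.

admitted in: linear, affine, relevant, unrestricted
use counts: w=1, z [bound]=1
order of uses: z, w
typing: well-typed — term : ((Int -> Int) -> Bool) -> Bool
ordered: ✗, needs exchange: uses follow z, w
linear: ✓, each of w, z used exactly once
affine: ✓, none of w, z used more than once
relevant: ✓, every one of w, z appears
unrestricted: ✓, well-typed at ((Int -> Int) -> Bool) -> Bool; no restrictions here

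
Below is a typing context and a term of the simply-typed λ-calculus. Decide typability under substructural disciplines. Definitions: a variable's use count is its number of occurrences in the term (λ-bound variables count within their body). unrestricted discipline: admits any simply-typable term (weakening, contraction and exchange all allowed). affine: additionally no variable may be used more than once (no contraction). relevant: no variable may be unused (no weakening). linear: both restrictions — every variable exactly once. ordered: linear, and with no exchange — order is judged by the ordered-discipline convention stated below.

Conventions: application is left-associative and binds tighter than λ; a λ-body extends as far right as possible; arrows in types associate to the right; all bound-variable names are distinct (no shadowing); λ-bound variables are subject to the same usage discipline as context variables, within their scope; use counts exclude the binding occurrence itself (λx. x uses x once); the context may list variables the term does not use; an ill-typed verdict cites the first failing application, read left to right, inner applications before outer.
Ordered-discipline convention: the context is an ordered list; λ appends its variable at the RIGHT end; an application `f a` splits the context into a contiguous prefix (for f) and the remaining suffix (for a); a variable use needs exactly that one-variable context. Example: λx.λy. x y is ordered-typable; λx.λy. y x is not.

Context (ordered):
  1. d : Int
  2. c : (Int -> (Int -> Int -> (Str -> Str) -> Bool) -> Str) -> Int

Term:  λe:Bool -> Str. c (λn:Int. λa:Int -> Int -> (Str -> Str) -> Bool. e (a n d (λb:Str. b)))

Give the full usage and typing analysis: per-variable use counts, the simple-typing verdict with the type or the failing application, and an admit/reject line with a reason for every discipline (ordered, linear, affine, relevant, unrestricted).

usage: d: 1×, c: 1×, e (bound): 1×, n (bound): 1×, a (bound): 1×, b (bound): 1×
order of uses: c, e, a, n, d, b
typing: the term checks, with type (Bool -> Str) -> Int
ordered ✗ (no contiguous prefix/suffix split fits c, e, a, n, d, b)
linear ✓ (d, c, e, n, a, b: one use apiece)
affine ✓ (none of d, c, e, n, a, b used more than once)
relevant ✓ (at least one use each (d, c, e, n, a, b))
unrestricted ✓ (type-checks ((Bool -> Str) -> Int) and nothing is barred)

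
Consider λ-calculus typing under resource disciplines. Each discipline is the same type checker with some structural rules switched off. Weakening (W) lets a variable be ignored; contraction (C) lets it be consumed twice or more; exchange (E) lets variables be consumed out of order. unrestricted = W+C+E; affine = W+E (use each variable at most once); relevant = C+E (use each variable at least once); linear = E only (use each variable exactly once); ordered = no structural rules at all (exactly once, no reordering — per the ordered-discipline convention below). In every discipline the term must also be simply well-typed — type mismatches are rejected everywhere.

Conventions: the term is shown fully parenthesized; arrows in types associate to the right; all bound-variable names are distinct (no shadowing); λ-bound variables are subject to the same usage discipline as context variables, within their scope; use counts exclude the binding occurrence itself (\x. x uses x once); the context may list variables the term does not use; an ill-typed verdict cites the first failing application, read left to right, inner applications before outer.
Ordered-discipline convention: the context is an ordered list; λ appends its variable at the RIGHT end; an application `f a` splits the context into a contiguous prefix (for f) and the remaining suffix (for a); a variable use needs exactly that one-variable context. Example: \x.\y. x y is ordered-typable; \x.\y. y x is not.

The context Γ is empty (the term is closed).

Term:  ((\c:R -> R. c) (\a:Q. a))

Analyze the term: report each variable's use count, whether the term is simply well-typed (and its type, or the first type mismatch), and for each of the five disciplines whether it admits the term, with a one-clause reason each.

counts: c [bound] ×1, a [bound] ×1
order of uses: c, a
typing: ill-typed: argument of type Q -> Q where R -> R is required
ordered ✗ (a type mismatch blocks all five)
linear ✗ (the type mismatch rejects it)
affine ✗ (not simply typable)
relevant ✗ (fails simple typing)
unrestricted ✗ (a type mismatch blocks all five)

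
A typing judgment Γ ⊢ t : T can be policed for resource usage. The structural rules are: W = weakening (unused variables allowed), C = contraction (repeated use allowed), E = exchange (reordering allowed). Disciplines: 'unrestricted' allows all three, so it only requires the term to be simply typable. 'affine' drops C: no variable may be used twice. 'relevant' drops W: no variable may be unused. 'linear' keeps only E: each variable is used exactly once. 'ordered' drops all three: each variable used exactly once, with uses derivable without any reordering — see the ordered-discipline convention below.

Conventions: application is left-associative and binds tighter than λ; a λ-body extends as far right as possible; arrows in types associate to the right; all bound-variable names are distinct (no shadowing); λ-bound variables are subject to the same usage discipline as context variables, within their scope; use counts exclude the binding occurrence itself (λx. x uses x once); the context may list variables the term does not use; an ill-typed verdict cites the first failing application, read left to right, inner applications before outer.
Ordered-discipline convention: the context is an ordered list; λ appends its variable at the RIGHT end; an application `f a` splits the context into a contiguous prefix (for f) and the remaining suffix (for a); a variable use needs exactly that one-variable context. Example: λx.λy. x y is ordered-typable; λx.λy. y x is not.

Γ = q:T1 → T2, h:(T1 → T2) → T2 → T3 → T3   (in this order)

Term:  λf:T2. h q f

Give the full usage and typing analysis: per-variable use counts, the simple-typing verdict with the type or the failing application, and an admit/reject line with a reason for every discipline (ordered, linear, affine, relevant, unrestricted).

usage: q: 1×, h: 1×, f (λ-bound): 1×
use order (left to right): h, q, f
typing: well-typed at T2 → T3 → T3
ordered: ✗ — needs exchange: uses follow h, q, f
linear: ✓ — each of q, h, f used exactly once
affine: ✓ — q, h, f: no repeats, contraction unneeded
relevant: ✓ — q, h, f: all used, weakening unneeded
unrestricted: ✓ — well-typed at T2 → T3 → T3; no restrictions here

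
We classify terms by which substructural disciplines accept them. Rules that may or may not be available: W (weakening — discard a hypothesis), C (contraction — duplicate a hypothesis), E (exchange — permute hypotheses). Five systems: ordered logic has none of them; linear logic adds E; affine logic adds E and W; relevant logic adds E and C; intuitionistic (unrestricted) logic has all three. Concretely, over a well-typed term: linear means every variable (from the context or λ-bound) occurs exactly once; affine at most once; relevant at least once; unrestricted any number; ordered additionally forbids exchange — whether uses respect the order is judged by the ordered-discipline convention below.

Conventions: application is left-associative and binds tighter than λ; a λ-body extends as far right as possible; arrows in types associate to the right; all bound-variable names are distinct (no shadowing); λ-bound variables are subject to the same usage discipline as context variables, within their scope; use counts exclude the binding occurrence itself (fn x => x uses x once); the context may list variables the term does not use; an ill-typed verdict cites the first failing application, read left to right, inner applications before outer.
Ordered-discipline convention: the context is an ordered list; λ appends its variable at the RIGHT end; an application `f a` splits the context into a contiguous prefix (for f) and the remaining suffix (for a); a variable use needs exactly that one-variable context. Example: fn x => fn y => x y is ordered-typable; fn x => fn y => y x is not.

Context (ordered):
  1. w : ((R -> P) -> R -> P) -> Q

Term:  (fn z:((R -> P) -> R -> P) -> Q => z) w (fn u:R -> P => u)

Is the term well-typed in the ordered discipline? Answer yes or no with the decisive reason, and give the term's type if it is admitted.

yes — w, z, u once each; derivable with no W/C/E; term : Q
counts: w=1, z (bound)=1, u (bound)=1
use order (left to right): z, w, u
typing: well-typed at Q
summary: ordered ✓, linear ✓, affine ✓, relevant ✓, unrestricted ✓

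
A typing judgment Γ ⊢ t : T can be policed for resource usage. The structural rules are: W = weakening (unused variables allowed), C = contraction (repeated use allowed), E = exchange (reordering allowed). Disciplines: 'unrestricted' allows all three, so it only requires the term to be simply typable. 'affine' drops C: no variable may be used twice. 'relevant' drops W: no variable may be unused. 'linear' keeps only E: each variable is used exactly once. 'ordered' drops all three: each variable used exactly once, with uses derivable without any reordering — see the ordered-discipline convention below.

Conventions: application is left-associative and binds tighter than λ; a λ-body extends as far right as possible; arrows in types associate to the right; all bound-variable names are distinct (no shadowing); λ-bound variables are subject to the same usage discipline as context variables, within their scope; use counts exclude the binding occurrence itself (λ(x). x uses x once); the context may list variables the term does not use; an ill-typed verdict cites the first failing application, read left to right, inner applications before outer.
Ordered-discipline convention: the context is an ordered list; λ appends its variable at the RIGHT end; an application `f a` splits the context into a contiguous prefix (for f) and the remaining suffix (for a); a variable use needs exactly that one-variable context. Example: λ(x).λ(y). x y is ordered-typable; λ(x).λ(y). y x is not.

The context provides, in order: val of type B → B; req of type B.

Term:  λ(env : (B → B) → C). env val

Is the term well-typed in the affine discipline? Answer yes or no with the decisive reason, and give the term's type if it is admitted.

yes — val, req, env: no repeats, contraction unneeded; term : ((B → B) → C) → C
variable uses: val: 1×; req: 0×; env [bound]: 1×
left-to-right use order: env, val
typing: the term checks, with type ((B → B) → C) → C
all disciplines: ordered ✗; linear ✗; affine ✓; relevant ✗; unrestricted ✓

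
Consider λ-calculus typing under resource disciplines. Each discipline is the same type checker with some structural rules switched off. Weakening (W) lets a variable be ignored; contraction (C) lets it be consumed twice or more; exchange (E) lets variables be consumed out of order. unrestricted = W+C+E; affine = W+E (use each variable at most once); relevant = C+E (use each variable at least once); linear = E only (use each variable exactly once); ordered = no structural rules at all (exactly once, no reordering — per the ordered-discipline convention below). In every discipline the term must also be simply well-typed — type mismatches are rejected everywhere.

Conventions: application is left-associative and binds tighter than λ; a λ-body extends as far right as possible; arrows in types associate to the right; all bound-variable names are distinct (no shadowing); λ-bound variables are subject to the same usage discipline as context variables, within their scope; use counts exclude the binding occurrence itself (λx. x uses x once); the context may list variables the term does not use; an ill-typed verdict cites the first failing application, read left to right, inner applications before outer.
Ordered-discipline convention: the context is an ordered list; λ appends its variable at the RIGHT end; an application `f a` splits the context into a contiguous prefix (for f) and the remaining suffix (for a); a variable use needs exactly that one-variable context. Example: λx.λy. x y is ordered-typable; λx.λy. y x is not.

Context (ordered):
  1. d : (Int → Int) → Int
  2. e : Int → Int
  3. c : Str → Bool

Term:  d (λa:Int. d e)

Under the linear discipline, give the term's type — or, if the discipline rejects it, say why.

not well-typed under linear — repeated use of d ×2; needs weakening: c, a unused
counts: d: 2×, e: 1×, c: 0×, a (bound): 0×
use order (left to right): d, d, e
typing: the term checks, with type Int
across the five disciplines: ordered ✗, linear ✗, affine ✗, relevant ✗, unrestricted ✓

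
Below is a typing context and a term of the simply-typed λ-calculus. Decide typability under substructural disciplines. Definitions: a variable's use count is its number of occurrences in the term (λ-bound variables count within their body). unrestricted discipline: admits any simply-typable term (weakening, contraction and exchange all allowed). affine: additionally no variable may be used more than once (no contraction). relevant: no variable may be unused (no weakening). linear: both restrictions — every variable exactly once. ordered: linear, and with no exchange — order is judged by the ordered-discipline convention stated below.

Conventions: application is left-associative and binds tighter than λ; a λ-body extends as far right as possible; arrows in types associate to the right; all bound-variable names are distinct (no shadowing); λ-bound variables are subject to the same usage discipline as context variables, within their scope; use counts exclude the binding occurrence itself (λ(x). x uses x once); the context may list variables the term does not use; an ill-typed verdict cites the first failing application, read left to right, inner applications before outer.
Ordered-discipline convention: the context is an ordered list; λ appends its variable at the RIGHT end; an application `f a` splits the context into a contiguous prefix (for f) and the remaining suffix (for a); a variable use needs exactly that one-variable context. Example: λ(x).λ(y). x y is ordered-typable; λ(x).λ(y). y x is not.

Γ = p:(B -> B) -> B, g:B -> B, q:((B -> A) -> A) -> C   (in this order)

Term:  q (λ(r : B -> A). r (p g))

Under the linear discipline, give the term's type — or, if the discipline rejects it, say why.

term : C
counts: p ×1, g ×1, q ×1, r (λ-bound) ×1
uses in reading order: q, r, p, g
typing: well-typed at C
per-discipline verdicts: ordered ✗ | linear ✓ | affine ✓ | relevant ✓ | unrestricted ✓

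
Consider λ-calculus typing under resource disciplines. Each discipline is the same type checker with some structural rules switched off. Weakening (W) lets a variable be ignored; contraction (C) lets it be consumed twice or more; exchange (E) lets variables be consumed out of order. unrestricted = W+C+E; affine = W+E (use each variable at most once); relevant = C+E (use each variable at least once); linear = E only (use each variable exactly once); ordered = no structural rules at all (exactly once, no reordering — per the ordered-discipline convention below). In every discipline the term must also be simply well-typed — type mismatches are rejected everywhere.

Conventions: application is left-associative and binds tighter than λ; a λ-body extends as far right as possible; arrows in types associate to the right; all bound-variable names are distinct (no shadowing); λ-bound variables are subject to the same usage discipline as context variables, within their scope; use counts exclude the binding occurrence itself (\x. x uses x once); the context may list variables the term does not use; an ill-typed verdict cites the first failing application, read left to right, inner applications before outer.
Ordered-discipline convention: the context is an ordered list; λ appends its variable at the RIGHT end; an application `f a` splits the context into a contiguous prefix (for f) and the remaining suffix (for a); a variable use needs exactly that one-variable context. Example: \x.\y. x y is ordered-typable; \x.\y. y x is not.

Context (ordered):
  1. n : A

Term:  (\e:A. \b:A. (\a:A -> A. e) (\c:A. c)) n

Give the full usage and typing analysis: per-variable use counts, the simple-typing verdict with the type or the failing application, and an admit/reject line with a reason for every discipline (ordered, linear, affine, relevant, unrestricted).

use counts: n=1; e (λ-bound)=1; b (λ-bound)=0; a (λ-bound)=0; c (λ-bound)=1
uses in reading order: e, c, n
typing: well-typed — term : A -> A
ordered: ✗ — needs weakening: b, a unused
linear: ✗ — needs weakening: b, a unused
affine: ✓ — none of n, e, b, a, c used more than once
relevant: ✗ — needs weakening: b, a unused
unrestricted: ✓ — typability at A -> A is all that's needed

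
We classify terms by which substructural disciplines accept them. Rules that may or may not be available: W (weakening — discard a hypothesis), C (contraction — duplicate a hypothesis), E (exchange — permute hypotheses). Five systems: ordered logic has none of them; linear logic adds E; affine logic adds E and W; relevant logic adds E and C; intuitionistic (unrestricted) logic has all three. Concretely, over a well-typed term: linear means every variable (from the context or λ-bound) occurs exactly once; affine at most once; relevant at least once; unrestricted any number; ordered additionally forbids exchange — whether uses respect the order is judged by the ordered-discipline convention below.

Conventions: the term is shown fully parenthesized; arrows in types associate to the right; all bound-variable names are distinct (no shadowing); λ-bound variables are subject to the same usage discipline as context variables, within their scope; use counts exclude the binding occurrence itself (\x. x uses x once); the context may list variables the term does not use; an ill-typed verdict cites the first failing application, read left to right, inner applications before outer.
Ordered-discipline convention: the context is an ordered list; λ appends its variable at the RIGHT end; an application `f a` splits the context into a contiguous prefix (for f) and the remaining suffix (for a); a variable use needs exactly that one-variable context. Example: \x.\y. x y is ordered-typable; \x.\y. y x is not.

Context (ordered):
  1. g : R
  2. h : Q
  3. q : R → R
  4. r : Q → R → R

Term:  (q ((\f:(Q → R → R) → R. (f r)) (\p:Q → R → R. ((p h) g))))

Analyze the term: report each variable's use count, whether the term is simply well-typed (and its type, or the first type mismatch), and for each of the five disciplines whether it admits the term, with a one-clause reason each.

usage: g ×1, h ×1, q ×1, r ×1, f (bound) ×1, p (bound) ×1
uses in reading order: q, f, r, p, h, g
typing: the term checks, with type R
ordered: ✗, no ordered split (uses run q, f, r, p, h, g)
linear: ✓, each of g, h, q, r, f, p used exactly once
affine: ✓, no duplicate uses among g, h, q, r, f, p
relevant: ✓, at least one use each (g, h, q, r, f, p)
unrestricted: ✓, typability at R is all that's needed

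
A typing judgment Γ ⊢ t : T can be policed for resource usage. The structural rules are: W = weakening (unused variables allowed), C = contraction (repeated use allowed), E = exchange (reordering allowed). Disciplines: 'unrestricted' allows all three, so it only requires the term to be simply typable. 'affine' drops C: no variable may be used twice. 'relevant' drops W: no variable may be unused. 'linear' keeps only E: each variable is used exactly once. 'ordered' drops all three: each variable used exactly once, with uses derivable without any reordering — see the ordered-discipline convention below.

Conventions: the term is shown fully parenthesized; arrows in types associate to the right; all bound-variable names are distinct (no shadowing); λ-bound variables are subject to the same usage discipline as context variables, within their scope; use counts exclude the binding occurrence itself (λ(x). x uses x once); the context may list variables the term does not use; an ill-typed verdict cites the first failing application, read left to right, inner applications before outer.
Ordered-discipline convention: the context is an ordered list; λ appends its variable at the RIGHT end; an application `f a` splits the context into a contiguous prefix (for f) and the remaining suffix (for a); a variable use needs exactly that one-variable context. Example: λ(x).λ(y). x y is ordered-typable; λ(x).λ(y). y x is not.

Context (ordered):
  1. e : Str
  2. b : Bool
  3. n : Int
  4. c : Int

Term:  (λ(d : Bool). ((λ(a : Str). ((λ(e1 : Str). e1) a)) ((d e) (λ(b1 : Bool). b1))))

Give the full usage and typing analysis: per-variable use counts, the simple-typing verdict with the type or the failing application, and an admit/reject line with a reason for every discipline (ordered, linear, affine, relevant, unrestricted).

counts: e: 1; b: 0; n: 0; c: 0; d (bound): 1; a (bound): 1; e1 (bound): 1; b1 (bound): 1
uses in reading order: e1, a, d, e, b1
typing: ill-typed: can't apply a value of type Bool
ordered: ✗, the type mismatch rejects it
linear: ✗, not simply typable
affine: ✗, fails simple typing
relevant: ✗, a type mismatch blocks all five
unrestricted: ✗, the type mismatch rejects it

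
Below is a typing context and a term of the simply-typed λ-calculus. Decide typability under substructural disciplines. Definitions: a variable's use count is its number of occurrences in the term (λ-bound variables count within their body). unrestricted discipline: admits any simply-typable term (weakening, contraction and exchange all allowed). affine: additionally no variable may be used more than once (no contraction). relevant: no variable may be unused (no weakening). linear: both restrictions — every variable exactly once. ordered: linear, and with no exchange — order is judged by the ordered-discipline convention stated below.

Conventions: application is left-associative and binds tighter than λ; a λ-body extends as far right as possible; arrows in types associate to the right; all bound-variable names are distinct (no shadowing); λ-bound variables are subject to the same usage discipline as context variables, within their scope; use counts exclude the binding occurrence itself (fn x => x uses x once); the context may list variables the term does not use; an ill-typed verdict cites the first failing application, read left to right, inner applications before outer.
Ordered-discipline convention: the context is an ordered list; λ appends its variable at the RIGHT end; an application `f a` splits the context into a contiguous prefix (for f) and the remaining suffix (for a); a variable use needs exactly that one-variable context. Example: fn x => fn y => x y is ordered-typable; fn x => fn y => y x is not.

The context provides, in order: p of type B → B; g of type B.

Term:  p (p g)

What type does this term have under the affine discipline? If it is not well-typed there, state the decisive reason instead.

not well-typed under affine — p ×2 used more than once (contraction)
counts: p: 2; g: 1
left-to-right use order: p, p, g
typing: the term checks, with type B
across the five disciplines: ordered ✗, linear ✗, affine ✗, relevant ✓, unrestricted ✓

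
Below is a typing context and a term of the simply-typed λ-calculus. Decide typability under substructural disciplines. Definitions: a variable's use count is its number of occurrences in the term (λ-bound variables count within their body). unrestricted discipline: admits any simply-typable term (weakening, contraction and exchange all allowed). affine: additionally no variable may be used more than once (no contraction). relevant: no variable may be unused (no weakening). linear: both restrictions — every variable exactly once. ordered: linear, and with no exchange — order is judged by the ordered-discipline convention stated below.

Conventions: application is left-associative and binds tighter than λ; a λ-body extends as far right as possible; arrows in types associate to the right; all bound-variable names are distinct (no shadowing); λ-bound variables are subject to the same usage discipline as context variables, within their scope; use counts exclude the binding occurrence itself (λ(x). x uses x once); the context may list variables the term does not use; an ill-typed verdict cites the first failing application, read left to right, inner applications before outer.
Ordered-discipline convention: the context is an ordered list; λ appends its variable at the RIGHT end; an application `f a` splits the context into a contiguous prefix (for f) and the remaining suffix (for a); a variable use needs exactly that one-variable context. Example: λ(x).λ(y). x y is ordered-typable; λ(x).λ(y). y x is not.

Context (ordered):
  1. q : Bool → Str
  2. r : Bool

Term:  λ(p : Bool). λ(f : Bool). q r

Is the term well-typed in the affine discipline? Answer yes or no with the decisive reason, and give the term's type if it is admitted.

yes — q, r, p, f: no repeats, contraction unneeded; term : Bool → Bool → Str
usage: q: 1×, r: 1×, p (bound): 0×, f (bound): 0×
uses in reading order: q, r
typing: the term checks, with type Bool → Bool → Str
summary: ordered ✗ · linear ✗ · affine ✓ · relevant ✗ · unrestricted ✓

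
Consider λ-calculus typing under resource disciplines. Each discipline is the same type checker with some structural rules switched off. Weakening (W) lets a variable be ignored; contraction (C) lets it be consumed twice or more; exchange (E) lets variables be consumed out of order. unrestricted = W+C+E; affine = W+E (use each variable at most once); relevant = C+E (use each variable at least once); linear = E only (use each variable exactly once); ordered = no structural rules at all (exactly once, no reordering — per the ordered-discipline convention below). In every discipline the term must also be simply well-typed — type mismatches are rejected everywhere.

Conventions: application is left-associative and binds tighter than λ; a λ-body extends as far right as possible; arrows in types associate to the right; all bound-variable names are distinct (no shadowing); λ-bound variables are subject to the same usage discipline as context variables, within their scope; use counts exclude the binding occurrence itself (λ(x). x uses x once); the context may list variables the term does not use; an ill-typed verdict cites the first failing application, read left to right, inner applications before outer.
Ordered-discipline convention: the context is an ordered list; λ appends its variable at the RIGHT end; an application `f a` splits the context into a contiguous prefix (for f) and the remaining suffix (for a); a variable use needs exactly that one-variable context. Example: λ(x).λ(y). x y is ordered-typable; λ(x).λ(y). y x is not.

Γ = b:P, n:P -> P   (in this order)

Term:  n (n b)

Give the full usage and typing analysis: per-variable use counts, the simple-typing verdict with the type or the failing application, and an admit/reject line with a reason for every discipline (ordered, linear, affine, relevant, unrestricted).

variable uses: b: 1×, n: 2×
use order (left to right): n, n, b
typing: ✓ — P
ordered: ✗, n ×2 used more than once (contraction)
linear: ✗, n ×2 used more than once (contraction)
affine: ✗, n ×2 used more than once (contraction)
relevant: ✓, none of b, n goes unused
unrestricted: ✓, well-typed at P; no restrictions here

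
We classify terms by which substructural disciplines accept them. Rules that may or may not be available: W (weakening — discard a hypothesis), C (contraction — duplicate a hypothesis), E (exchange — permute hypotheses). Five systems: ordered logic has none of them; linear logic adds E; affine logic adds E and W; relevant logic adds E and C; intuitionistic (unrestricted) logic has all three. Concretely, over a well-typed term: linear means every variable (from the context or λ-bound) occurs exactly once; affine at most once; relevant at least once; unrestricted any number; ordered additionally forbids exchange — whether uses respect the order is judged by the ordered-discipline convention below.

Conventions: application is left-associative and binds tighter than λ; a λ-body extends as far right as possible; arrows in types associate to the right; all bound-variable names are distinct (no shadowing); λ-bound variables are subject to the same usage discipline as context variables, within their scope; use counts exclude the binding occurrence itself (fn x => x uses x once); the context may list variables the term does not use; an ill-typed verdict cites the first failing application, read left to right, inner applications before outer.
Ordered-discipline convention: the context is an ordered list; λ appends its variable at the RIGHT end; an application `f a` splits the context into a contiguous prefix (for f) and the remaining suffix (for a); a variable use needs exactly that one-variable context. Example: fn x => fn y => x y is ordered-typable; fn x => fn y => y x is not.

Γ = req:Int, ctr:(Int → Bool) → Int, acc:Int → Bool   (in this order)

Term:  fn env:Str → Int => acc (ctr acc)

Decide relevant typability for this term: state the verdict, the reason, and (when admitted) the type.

no — req, env left unused
variable uses: req=0, ctr=1, acc=2, env (bound)=0
use order (left to right): acc, ctr, acc
typing: well-typed — term : (Str → Int) → Bool
all disciplines: ordered ✗ · linear ✗ · affine ✗ · relevant ✗ · unrestricted ✓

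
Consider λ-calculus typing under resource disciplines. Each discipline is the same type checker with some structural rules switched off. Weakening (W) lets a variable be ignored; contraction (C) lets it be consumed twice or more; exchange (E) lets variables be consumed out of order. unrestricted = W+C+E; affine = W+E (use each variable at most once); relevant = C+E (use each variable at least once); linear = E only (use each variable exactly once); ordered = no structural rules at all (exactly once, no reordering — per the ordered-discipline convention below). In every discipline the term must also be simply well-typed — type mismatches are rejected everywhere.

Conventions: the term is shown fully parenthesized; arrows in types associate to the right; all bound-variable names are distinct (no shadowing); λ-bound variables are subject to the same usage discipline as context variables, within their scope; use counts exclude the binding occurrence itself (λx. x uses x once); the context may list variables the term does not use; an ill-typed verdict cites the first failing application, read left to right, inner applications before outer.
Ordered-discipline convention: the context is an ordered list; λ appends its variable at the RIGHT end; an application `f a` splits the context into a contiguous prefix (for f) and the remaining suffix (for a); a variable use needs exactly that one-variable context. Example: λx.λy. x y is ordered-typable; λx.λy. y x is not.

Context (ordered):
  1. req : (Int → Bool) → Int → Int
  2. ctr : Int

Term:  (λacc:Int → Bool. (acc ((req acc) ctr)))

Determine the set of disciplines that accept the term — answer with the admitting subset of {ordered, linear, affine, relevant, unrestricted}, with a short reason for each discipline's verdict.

admitted in: relevant, unrestricted
counts: req=1; ctr=1; acc [bound]=2
order of uses: acc, req, acc, ctr
typing: well-typed at (Int → Bool) → Bool
ordered ✗ (uses contraction: acc ×2)
linear ✗ (uses contraction: acc ×2)
affine ✗ (uses contraction: acc ×2)
relevant ✓ (every one of req, ctr, acc appears)
unrestricted ✓ (well-typed at (Int → Bool) → Bool; no restrictions here)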